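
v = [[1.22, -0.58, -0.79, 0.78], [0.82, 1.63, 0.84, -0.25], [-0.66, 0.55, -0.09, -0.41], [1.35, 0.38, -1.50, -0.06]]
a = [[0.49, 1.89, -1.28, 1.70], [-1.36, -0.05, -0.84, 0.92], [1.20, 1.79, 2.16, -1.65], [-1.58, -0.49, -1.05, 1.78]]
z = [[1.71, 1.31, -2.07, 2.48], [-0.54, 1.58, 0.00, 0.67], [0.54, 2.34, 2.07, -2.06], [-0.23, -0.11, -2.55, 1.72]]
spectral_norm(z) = 5.36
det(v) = 1.22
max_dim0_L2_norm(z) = 3.88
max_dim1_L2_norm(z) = 3.88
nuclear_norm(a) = 8.97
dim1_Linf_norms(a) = [1.89, 1.36, 2.16, 1.78]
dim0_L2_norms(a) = [2.45, 2.65, 2.85, 3.1]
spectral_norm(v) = 2.57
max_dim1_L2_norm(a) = 3.47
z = a + v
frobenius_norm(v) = 3.51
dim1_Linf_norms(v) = [1.22, 1.63, 0.66, 1.5]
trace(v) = 2.70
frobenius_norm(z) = 6.49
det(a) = 5.64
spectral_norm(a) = 4.64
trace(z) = 7.08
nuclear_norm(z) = 10.79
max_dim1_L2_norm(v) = 2.05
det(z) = -17.70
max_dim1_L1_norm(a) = 6.8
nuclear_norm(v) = 5.99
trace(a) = 4.38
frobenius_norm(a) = 5.55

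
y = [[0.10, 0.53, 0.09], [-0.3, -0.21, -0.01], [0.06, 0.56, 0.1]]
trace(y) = -0.01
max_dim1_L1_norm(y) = 0.72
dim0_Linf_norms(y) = [0.3, 0.56, 0.1]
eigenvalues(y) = [(-0.01+0.36j), (-0.01-0.36j), 0j]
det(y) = 0.00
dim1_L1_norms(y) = [0.72, 0.52, 0.72]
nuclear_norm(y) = 1.09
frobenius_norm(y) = 0.87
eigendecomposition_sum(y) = [[0.05+0.20j, (0.27+0.01j), (0.04-0.02j)], [(-0.15-0.04j), -0.11+0.17j, (-0+0.04j)], [0.03+0.22j, (0.28+0.04j), 0.05-0.01j]] + [[(0.05-0.2j), (0.27-0.01j), (0.04+0.02j)],  [(-0.15+0.04j), (-0.11-0.17j), (-0-0.04j)],  [0.03-0.22j, (0.28-0.04j), (0.05+0.01j)]] + [[-0.00+0.00j, -0.00+0.00j, 0j], [-0j, 0.00-0.00j, -0.00-0.00j], [(-0+0j), (-0+0j), 0.00+0.00j]]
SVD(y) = [[-0.65,-0.14,-0.74], [0.33,-0.94,-0.12], [-0.68,-0.32,0.66]] @ diag([0.8333650954364651, 0.25671491812982045, 0.00026175899433956924]) @ [[-0.25, -0.96, -0.16], [0.96, -0.23, -0.14], [0.1, -0.18, 0.98]]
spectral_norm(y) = 0.83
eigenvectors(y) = [[(-0.6+0.06j), -0.60-0.06j, (0.1+0j)], [(0.19-0.42j), 0.19+0.42j, (-0.18+0j)], [-0.65+0.00j, (-0.65-0j), 0.98+0.00j]]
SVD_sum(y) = [[0.13, 0.52, 0.09], [-0.07, -0.26, -0.04], [0.14, 0.54, 0.09]] + [[-0.03,0.01,0.0], [-0.23,0.05,0.03], [-0.08,0.02,0.01]] + [[-0.00, 0.0, -0.00], [-0.00, 0.00, -0.00], [0.00, -0.00, 0.00]]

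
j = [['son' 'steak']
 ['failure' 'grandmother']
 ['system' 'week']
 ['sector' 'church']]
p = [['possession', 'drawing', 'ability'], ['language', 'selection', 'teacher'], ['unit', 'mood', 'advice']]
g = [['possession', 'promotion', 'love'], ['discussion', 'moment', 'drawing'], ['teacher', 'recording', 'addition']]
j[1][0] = 'failure'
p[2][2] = 'advice'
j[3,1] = 'church'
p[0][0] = 'possession'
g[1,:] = ['discussion', 'moment', 'drawing']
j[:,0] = ['son', 'failure', 'system', 'sector']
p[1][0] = 'language'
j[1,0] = 'failure'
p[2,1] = 'mood'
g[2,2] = 'addition'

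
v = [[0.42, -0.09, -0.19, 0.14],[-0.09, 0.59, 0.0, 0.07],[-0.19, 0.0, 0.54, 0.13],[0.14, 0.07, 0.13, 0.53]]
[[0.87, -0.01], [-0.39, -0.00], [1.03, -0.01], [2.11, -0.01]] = v @ [[1.55, -0.01], [-0.82, 0.0], [1.66, -0.01], [3.28, -0.02]]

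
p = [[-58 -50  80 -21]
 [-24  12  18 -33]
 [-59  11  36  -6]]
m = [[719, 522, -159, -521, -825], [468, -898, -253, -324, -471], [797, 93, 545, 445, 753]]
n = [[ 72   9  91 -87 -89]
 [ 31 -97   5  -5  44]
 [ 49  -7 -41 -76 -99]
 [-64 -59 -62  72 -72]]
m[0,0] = 719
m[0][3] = -521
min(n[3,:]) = -72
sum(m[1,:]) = -1478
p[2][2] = 36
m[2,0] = 797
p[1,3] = -33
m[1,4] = -471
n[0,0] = 72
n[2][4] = -99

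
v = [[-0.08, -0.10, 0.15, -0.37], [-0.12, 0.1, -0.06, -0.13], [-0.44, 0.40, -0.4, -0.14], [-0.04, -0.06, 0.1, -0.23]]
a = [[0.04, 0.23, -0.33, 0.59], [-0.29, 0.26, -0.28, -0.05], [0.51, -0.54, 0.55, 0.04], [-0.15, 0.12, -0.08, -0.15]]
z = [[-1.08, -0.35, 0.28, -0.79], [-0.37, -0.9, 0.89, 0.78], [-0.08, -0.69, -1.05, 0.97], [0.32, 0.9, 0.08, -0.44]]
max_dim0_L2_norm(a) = 0.7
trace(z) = -3.47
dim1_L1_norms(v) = [0.7, 0.41, 1.38, 0.43]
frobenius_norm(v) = 0.91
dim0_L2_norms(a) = [0.61, 0.65, 0.7, 0.61]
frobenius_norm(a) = 1.29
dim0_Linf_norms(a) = [0.51, 0.54, 0.55, 0.59]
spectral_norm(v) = 0.75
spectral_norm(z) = 1.98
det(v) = -0.00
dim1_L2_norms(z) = [1.41, 1.53, 1.59, 1.05]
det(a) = -0.00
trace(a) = 0.70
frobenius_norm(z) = 2.82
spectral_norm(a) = 1.11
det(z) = -0.70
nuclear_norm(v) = 1.28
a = z @ v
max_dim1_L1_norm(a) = 1.64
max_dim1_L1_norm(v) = 1.38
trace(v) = -0.61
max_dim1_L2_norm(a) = 0.93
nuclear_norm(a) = 1.80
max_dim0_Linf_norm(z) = 1.08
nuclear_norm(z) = 4.95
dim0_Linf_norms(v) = [0.44, 0.4, 0.4, 0.37]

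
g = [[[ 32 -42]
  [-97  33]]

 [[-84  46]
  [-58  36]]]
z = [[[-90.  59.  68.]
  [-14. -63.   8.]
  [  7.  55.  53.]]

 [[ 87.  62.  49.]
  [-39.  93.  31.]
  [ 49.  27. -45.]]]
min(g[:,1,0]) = -97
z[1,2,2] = -45.0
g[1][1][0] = -58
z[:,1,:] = [[-14.0, -63.0, 8.0], [-39.0, 93.0, 31.0]]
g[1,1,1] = 36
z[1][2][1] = 27.0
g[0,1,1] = 33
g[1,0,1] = 46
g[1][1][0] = -58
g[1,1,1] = 36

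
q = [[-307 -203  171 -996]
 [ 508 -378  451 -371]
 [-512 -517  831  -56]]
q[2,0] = -512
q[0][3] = -996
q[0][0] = -307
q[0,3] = -996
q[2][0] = -512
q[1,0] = 508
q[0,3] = -996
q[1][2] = 451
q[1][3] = -371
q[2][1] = -517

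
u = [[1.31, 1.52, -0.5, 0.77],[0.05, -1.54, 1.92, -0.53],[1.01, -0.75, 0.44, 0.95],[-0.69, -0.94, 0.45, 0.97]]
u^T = [[1.31,  0.05,  1.01,  -0.69], [1.52,  -1.54,  -0.75,  -0.94], [-0.5,  1.92,  0.44,  0.45], [0.77,  -0.53,  0.95,  0.97]]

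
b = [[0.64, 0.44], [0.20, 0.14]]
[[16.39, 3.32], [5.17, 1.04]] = b@[[10.97, 4.2], [21.29, 1.43]]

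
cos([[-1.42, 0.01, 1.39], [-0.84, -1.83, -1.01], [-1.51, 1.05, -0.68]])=[[0.92,  -0.25,  1.9], [-1.6,  0.08,  -1.24], [-1.90,  1.51,  2.12]]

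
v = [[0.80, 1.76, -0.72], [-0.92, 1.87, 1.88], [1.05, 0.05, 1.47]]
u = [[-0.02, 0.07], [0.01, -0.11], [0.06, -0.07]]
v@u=[[-0.04,-0.09], [0.15,-0.4], [0.07,-0.03]]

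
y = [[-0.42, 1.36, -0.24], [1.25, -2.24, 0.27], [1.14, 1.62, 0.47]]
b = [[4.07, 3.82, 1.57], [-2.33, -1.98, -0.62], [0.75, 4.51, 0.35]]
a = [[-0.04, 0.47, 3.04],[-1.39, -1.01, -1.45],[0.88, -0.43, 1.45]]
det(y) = -0.85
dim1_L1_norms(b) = [9.46, 4.93, 5.61]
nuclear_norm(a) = 6.16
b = a @ y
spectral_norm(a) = 3.84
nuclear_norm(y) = 5.03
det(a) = 4.95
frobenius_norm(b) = 8.02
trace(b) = 2.44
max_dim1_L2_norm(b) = 5.8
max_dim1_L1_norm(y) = 3.76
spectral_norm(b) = 7.63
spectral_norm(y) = 3.14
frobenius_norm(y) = 3.59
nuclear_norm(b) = 10.33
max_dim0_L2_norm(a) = 3.67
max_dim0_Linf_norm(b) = 4.51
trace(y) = -2.19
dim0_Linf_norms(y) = [1.25, 2.24, 0.47]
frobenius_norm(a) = 4.19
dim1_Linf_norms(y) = [1.36, 2.24, 1.62]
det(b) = -4.27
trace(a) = 0.40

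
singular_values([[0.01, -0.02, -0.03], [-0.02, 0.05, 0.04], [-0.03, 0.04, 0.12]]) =[0.15, 0.03, 0.0]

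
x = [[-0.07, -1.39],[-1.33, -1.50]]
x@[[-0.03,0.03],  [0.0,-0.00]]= [[0.00,  -0.00], [0.04,  -0.04]]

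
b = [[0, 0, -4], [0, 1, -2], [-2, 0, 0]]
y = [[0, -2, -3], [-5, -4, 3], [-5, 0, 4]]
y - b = [[0, -2, 1], [-5, -5, 5], [-3, 0, 4]]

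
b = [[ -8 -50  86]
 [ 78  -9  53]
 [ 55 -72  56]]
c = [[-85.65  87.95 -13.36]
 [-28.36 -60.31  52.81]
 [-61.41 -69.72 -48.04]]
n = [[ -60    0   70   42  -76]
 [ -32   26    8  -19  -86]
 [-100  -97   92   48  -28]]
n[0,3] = 42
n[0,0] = -60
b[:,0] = [-8, 78, 55]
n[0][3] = 42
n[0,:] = [-60, 0, 70, 42, -76]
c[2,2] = -48.04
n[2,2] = 92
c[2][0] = -61.41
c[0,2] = -13.36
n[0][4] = -76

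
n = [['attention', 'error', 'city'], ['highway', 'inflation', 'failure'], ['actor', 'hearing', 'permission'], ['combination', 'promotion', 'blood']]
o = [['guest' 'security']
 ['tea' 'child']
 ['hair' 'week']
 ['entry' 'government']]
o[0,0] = 'guest'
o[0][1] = 'security'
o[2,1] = 'week'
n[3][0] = 'combination'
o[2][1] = 'week'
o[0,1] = 'security'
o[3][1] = 'government'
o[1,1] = 'child'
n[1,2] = 'failure'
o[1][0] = 'tea'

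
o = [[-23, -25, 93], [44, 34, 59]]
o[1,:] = [44, 34, 59]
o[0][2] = 93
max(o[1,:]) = 59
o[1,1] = 34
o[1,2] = 59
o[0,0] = -23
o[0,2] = 93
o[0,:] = [-23, -25, 93]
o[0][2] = 93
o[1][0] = 44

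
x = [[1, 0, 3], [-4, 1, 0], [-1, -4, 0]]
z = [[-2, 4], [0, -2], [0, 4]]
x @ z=[[-2, 16], [8, -18], [2, 4]]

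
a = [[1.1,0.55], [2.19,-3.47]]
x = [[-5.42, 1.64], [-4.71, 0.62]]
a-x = [[6.52,-1.09], [6.9,-4.09]]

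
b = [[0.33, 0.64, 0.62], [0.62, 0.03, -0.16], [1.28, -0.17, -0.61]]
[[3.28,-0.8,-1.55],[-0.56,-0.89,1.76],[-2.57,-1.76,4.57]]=b @ [[0.11, -0.80, 2.85], [1.05, -2.74, -3.32], [4.15, 1.97, -0.59]]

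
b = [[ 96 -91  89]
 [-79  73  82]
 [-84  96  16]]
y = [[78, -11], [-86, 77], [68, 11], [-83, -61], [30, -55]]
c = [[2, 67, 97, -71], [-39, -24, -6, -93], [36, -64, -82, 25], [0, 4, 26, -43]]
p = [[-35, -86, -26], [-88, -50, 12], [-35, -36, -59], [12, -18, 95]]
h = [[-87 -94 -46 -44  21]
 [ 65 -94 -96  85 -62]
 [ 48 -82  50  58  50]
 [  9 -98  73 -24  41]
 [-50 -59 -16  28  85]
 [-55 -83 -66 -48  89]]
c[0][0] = 2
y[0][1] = -11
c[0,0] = 2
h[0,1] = -94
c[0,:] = [2, 67, 97, -71]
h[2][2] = 50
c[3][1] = 4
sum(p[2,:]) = -130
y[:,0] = [78, -86, 68, -83, 30]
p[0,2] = -26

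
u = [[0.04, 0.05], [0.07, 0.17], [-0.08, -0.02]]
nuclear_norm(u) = 0.27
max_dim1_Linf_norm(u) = 0.17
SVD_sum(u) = [[0.03, 0.06], [0.09, 0.16], [-0.03, -0.05]] + [[0.01, -0.01], [-0.02, 0.01], [-0.05, 0.03]]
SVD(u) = [[-0.31, 0.16], [-0.91, -0.34], [0.28, -0.93]] @ diag([0.2012550146306135, 0.06477977374174396]) @ [[-0.49, -0.87], [0.87, -0.49]]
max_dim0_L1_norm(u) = 0.24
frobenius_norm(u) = 0.21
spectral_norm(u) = 0.20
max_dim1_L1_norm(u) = 0.24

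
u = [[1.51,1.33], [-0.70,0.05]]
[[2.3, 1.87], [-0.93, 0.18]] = u@ [[1.34, -0.15], [0.21, 1.58]]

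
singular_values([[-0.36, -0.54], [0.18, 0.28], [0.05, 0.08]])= [0.74, 0.01]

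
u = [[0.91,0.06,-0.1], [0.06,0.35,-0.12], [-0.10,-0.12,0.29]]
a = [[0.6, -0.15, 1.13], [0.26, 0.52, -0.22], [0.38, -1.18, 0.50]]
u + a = [[1.51, -0.09, 1.03], [0.32, 0.87, -0.34], [0.28, -1.30, 0.79]]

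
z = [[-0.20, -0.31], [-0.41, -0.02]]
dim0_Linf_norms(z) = [0.41, 0.31]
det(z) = -0.12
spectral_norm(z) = 0.49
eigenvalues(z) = [-0.48, 0.26]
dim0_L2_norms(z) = [0.46, 0.31]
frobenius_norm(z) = 0.55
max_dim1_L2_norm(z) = 0.41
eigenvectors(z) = [[-0.74, 0.56],[-0.67, -0.83]]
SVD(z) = [[-0.64, -0.77], [-0.77, 0.64]] @ diag([0.4919099660415352, 0.2502490465696437]) @ [[0.9, 0.43], [-0.43, 0.90]]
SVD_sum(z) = [[-0.28, -0.14], [-0.34, -0.16]] + [[0.08, -0.17],[-0.07, 0.14]]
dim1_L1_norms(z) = [0.51, 0.43]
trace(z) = -0.22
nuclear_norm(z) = 0.74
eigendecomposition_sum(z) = [[-0.30, -0.20], [-0.27, -0.18]] + [[0.1,-0.11], [-0.14,0.16]]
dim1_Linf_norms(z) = [0.31, 0.41]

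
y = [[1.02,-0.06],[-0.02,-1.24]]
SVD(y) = [[0.11,0.99], [0.99,-0.11]] @ diag([1.2425111418395451, 1.0189043440895664]) @ [[0.07,-1.00], [1.0,0.07]]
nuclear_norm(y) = 2.26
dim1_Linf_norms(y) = [1.02, 1.24]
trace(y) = -0.22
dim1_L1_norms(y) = [1.08, 1.26]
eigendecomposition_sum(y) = [[1.02, -0.03],  [-0.01, 0.0]] + [[-0.0,-0.03], [-0.01,-1.24]]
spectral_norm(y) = 1.24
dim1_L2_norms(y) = [1.02, 1.24]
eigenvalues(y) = [1.02, -1.24]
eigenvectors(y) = [[1.00, 0.03], [-0.01, 1.00]]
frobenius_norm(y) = 1.61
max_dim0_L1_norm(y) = 1.3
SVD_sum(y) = [[0.01,-0.13], [0.09,-1.23]] + [[1.01, 0.07], [-0.11, -0.01]]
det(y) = -1.27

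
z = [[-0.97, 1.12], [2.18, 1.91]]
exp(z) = [[2.32, 3.48],[6.77, 11.27]]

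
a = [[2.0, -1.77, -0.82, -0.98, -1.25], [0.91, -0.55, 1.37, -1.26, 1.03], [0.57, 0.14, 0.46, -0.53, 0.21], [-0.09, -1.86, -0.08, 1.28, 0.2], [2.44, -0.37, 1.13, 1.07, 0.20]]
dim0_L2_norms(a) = [3.33, 2.66, 2.01, 2.37, 1.66]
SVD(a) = [[-0.68, -0.54, 0.49, -0.06, 0.03], [-0.33, 0.59, 0.25, 0.65, 0.25], [-0.13, 0.26, 0.17, 0.0, -0.94], [-0.2, -0.41, -0.64, 0.59, -0.2], [-0.61, 0.37, -0.51, -0.48, 0.09]] @ diag([3.831676306977433, 2.6828563256948157, 2.4055849722040943, 1.7040513802593942, 0.002906745428065193]) @ [[-0.84, 0.51, -0.16, 0.06, 0.09],[0.2, 0.48, 0.67, -0.18, 0.49],[0.05, 0.16, -0.21, -0.94, -0.23],[-0.44, -0.69, 0.21, -0.3, 0.45],[-0.26, -0.10, 0.66, -0.01, -0.7]]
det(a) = 0.12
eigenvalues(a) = [(1.37+2.34j), (1.37-2.34j), (2.38+0j), (-1.72+0j), (-0+0j)]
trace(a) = 3.39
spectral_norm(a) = 3.83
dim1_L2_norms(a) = [3.21, 2.38, 0.94, 2.27, 2.92]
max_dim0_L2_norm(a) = 3.33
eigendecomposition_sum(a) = [[(0.97+0.86j), (-0.74-0.15j), (-0.48+0.92j), (-0.24+0.21j), (-0.7+0.56j)], [(0.31-0.57j), 0.01+0.38j, 0.50+0.13j, (0.13+0.1j), (0.35+0.28j)], [(0.16-0.22j), -0.02+0.16j, (0.2+0.08j), 0.05+0.05j, 0.13+0.14j], [0.37+0.20j, (-0.24+0.01j), -0.08+0.33j, (-0.06+0.09j), -0.18+0.23j], [(1.27-0.58j), -0.46+0.66j, (0.69+0.87j), 0.10+0.33j, (0.24+0.93j)]] + [[0.97-0.86j, (-0.74+0.15j), (-0.48-0.92j), -0.24-0.21j, (-0.7-0.56j)], [0.31+0.57j, 0.01-0.38j, 0.50-0.13j, (0.13-0.1j), 0.35-0.28j], [(0.16+0.22j), -0.02-0.16j, 0.20-0.08j, 0.05-0.05j, (0.13-0.14j)], [(0.37-0.2j), (-0.24-0.01j), (-0.08-0.33j), (-0.06-0.09j), -0.18-0.23j], [1.27+0.58j, (-0.46-0.66j), 0.69-0.87j, (0.1-0.33j), 0.24-0.93j]] + [[0.11-0.00j,0.10+0.00j,0.02+0.00j,-0.26+0.00j,-0.04+0.00j],[0.41-0.00j,0.39+0.00j,(0.07+0j),-0.97+0.00j,(-0.13+0j)],[0.25-0.00j,(0.24+0j),0.04+0.00j,-0.59+0.00j,(-0.08+0j)],[(-0.75+0j),-0.71-0.00j,(-0.12-0j),1.78-0.00j,(0.24-0j)],[(-0.19+0j),-0.18-0.00j,(-0.03-0j),(0.44-0j),(0.06-0j)]] + [[(-0.05+0j),-0.40-0.00j,(0.12-0j),-0.23-0.00j,(0.19-0j)], [(-0.13+0j),-0.96-0.00j,(0.3-0j),(-0.56-0j),(0.46-0j)], [(-0.01+0j),(-0.06-0j),(0.02-0j),-0.04-0.00j,0.03-0.00j], [(-0.09+0j),(-0.66-0j),0.20-0.00j,-0.38-0.00j,0.31-0.00j], [0.09-0.00j,0.73+0.00j,(-0.23+0j),(0.42+0j),(-0.35+0j)]] + [[-0.00+0.00j, -0.00-0.00j, 0.00-0.00j, -0j, (-0-0j)],[-0.00+0.00j, -0.00-0.00j, 0.00-0.00j, -0j, -0.00-0.00j],[-0j, 0.00+0.00j, -0.00+0.00j, (-0+0j), 0.00+0.00j],[(-0+0j), (-0-0j), -0j, 0.00-0.00j, -0.00-0.00j],[(-0+0j), -0.00-0.00j, -0j, 0.00-0.00j, (-0-0j)]]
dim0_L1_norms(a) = [6.01, 4.69, 3.86, 5.12, 2.89]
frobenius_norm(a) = 5.53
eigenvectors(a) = [[(-0.25-0.57j), (-0.25+0.57j), (0.12+0j), 0.28+0.00j, (-0.26+0j)], [-0.25+0.19j, -0.25-0.19j, 0.45+0.00j, 0.67+0.00j, (-0.1+0j)], [(-0.12+0.06j), (-0.12-0.06j), 0.27+0.00j, 0.04+0.00j, 0.66+0.00j], [(-0.12-0.16j), -0.12+0.16j, (-0.82+0j), (0.46+0j), -0.01+0.00j], [(-0.67+0j), (-0.67-0j), (-0.2+0j), -0.51+0.00j, (-0.7+0j)]]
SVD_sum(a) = [[2.19, -1.35, 0.42, -0.17, -0.22], [1.05, -0.65, 0.20, -0.08, -0.11], [0.41, -0.25, 0.08, -0.03, -0.04], [0.64, -0.4, 0.12, -0.05, -0.07], [1.94, -1.2, 0.38, -0.15, -0.20]] + [[-0.29, -0.69, -0.97, 0.26, -0.71], [0.32, 0.76, 1.06, -0.28, 0.78], [0.14, 0.33, 0.47, -0.12, 0.34], [-0.22, -0.52, -0.74, 0.20, -0.54], [0.2, 0.47, 0.66, -0.18, 0.48]] + [[0.05, 0.19, -0.25, -1.10, -0.27], [0.03, 0.10, -0.13, -0.57, -0.14], [0.02, 0.06, -0.08, -0.37, -0.09], [-0.07, -0.25, 0.32, 1.43, 0.35], [-0.06, -0.2, 0.26, 1.15, 0.28]] + [[0.05,0.07,-0.02,0.03,-0.05], [-0.48,-0.76,0.23,-0.33,0.50], [-0.00,-0.00,0.00,-0.00,0.0], [-0.44,-0.69,0.21,-0.30,0.45], [0.36,0.56,-0.17,0.24,-0.37]] + [[-0.0, -0.0, 0.0, -0.0, -0.00],[-0.0, -0.0, 0.0, -0.00, -0.00],[0.00, 0.00, -0.0, 0.00, 0.0],[0.00, 0.0, -0.00, 0.0, 0.0],[-0.0, -0.0, 0.0, -0.0, -0.00]]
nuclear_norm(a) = 10.63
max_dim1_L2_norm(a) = 3.21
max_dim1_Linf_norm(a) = 2.44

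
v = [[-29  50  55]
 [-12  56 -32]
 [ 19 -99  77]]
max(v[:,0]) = 19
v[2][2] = 77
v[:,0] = [-29, -12, 19]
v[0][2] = 55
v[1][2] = -32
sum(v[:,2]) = 100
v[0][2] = 55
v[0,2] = 55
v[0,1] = 50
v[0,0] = -29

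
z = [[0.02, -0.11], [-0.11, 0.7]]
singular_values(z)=[0.72, 0.0]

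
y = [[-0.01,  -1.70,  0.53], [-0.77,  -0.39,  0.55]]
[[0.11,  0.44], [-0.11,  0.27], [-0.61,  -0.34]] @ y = [[-0.34,-0.36,0.30], [-0.21,0.08,0.09], [0.27,1.17,-0.51]]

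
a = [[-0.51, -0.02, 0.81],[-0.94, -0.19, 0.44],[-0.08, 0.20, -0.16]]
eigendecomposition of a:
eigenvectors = [[-0.05-0.48j, (-0.05+0.48j), -0.50+0.00j], [0.78+0.00j, (0.78-0j), -0.84+0.00j], [0.22-0.32j, 0.22+0.32j, 0.19+0.00j]]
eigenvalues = [(-0.01+0.39j), (-0.01-0.39j), (-0.85+0j)]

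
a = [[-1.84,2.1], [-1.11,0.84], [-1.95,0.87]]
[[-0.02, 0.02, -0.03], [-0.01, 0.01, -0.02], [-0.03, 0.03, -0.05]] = a @ [[0.02,  -0.02,  0.03],[0.01,  -0.01,  0.01]]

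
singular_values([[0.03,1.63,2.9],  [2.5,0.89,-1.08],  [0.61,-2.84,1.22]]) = [3.43, 3.4, 2.42]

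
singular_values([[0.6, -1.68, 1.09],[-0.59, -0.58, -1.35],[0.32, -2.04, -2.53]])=[3.55, 2.16, 0.52]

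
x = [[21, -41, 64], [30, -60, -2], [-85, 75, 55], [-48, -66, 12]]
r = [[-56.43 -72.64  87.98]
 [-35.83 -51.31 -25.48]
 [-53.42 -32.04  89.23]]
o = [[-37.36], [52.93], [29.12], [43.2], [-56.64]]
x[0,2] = 64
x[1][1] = -60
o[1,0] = 52.93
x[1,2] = -2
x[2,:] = [-85, 75, 55]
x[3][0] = -48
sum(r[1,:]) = -112.62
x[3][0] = -48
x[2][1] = 75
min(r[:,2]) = -25.48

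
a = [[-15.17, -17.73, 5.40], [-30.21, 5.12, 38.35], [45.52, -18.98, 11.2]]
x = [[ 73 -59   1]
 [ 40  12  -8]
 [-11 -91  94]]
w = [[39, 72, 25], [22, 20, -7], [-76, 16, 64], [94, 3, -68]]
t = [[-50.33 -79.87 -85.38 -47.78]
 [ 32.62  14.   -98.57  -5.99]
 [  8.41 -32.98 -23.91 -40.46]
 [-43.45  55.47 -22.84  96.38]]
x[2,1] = -91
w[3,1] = 3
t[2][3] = -40.46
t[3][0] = -43.45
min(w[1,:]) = -7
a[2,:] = [45.52, -18.98, 11.2]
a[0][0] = -15.17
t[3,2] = -22.84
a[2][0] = 45.52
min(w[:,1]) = 3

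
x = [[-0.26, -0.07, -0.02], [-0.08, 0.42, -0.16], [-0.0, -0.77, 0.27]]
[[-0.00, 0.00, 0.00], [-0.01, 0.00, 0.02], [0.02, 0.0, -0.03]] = x@[[0.02, -0.00, -0.03], [-0.03, 0.00, 0.05], [-0.03, 0.00, 0.05]]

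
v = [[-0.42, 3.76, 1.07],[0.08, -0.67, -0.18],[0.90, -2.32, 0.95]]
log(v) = [[-2.37+1.27j, -16.32-7.50j, (0.08-1.05j)],[(-0.64-0.23j), (-3.19+1.33j), (0.03+0.19j)],[(1.1-0.65j), 6.51+3.81j, 0.37+0.53j]]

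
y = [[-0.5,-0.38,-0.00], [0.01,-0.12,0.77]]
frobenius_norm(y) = 1.00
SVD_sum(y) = [[-0.01, -0.03, 0.14],[-0.08, -0.18, 0.74]] + [[-0.49, -0.35, -0.14], [0.09, 0.06, 0.03]]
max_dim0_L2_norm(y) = 0.77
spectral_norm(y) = 0.78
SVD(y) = [[0.18, 0.98], [0.98, -0.18]] @ diag([0.7841405213336746, 0.6220318663883333]) @ [[-0.1, -0.24, 0.97], [-0.79, -0.57, -0.22]]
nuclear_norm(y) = 1.41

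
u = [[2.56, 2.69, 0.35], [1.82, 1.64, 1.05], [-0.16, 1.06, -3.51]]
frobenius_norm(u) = 5.87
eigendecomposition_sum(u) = [[2.57, 2.66, 0.47], [1.75, 1.82, 0.32], [0.18, 0.19, 0.03]] + [[0.0,  -0.0,  -0.0],[-0.0,  0.0,  0.0],[-0.0,  0.00,  0.00]] + [[-0.01, 0.03, -0.12], [0.07, -0.18, 0.73], [-0.34, 0.87, -3.54]]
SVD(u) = [[-0.81,-0.14,0.56], [-0.58,0.13,-0.81], [0.04,-0.98,-0.18]] @ diag([4.533698887391867, 3.732498949813406, 0.0050978528390941144]) @ [[-0.69, -0.68, -0.23], [0.01, -0.33, 0.95], [0.72, -0.65, -0.23]]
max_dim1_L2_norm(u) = 3.73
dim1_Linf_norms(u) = [2.69, 1.82, 3.51]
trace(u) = 0.69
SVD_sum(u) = [[2.56, 2.52, 0.85], [1.82, 1.79, 0.6], [-0.14, -0.13, -0.05]] + [[-0.0, 0.17, -0.5],  [0.0, -0.15, 0.44],  [-0.02, 1.19, -3.46]] + [[0.00, -0.0, -0.00], [-0.0, 0.00, 0.0], [-0.00, 0.0, 0.0]]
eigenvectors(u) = [[0.82, 0.72, 0.03],[0.56, -0.65, -0.2],[0.06, -0.23, 0.98]]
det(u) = -0.09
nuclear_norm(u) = 8.27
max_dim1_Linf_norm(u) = 3.51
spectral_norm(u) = 4.53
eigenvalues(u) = [4.42, 0.01, -3.73]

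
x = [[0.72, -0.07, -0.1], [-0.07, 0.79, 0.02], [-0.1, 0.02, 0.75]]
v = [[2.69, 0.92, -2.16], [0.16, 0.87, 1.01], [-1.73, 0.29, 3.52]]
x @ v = [[2.10, 0.57, -1.98], [-0.10, 0.63, 1.02], [-1.56, 0.14, 2.88]]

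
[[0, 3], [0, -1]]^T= [[0, 0], [3, -1]]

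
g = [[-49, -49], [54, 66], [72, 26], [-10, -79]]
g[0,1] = -49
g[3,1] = -79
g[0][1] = -49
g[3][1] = -79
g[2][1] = 26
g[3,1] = -79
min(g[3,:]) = -79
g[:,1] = [-49, 66, 26, -79]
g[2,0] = 72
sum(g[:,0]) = 67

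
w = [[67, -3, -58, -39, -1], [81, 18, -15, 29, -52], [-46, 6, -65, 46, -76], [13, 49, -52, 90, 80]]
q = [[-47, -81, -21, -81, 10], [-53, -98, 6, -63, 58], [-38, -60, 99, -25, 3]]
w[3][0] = 13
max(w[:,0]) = 81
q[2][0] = -38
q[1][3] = -63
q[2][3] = -25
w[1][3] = 29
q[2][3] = -25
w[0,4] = -1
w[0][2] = -58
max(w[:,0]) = 81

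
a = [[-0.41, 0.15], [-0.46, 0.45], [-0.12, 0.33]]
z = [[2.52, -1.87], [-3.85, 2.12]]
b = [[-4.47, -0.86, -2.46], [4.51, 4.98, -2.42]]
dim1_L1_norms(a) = [0.56, 0.91, 0.45]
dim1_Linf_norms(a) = [0.41, 0.46, 0.33]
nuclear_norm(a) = 1.05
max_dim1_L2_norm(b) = 7.14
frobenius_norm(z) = 5.40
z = b @ a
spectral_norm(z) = 5.39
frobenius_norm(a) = 0.85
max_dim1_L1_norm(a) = 0.91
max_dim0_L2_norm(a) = 0.63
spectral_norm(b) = 7.81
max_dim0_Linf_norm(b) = 4.98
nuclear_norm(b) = 11.91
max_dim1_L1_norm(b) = 11.91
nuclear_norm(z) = 5.73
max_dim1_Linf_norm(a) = 0.46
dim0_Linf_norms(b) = [4.51, 4.98, 2.46]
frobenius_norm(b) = 8.82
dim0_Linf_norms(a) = [0.46, 0.45]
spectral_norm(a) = 0.82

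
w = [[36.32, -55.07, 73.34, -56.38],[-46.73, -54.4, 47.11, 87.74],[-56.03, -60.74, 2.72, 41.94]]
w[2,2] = 2.72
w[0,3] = -56.38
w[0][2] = 73.34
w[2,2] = 2.72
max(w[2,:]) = 41.94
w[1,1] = -54.4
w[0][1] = -55.07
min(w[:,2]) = 2.72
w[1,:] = [-46.73, -54.4, 47.11, 87.74]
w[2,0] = -56.03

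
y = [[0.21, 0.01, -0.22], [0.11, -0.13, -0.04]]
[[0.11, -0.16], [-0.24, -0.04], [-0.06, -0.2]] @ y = [[0.01,0.02,-0.02], [-0.05,0.0,0.05], [-0.03,0.03,0.02]]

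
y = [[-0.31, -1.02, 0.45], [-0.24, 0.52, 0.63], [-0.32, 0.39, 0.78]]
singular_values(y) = [1.26, 1.15, 0.0]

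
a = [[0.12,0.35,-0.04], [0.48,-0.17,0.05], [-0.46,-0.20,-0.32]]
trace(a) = -0.37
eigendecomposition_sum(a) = [[0.28,0.17,-0.00], [0.21,0.13,-0.00], [-0.24,-0.14,0.00]] + [[-0.18,0.14,-0.09], [0.30,-0.24,0.14], [-0.14,0.11,-0.07]] + [[0.02, 0.03, 0.05], [-0.03, -0.06, -0.09], [-0.08, -0.17, -0.25]]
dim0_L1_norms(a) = [1.06, 0.72, 0.41]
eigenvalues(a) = [0.42, -0.49, -0.3]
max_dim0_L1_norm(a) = 1.06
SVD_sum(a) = [[0.14,0.03,0.06],  [0.39,0.08,0.16],  [-0.52,-0.11,-0.21]] + [[-0.07, 0.3, 0.02],[0.06, -0.26, -0.01],[0.02, -0.11, -0.01]] + [[0.04, 0.02, -0.12],[0.04, 0.01, -0.09],[0.04, 0.01, -0.10]]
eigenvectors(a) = [[-0.67, -0.48, -0.18], [-0.50, 0.79, 0.33], [0.55, -0.38, 0.93]]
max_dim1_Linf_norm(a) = 0.48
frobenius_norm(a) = 0.87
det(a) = 0.06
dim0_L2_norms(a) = [0.68, 0.44, 0.33]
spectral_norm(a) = 0.73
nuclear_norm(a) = 1.35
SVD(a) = [[-0.22,0.73,0.64], [-0.58,-0.63,0.52], [0.79,-0.26,0.56]] @ diag([0.7313477313616871, 0.4265362296277819, 0.1936423007687875]) @ [[-0.91, -0.18, -0.37], [-0.22, 0.97, 0.05], [0.35, 0.13, -0.93]]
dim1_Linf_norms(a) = [0.35, 0.48, 0.46]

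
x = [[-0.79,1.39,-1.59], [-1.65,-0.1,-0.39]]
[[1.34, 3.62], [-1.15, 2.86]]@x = [[-7.03, 1.5, -3.54], [-3.81, -1.88, 0.71]]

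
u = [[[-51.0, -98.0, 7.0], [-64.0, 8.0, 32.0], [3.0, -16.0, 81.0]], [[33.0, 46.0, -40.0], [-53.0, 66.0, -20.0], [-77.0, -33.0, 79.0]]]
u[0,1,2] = 32.0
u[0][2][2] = 81.0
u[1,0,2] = -40.0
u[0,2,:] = [3.0, -16.0, 81.0]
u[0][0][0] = -51.0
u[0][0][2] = 7.0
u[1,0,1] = 46.0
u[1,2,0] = -77.0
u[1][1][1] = 66.0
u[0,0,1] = -98.0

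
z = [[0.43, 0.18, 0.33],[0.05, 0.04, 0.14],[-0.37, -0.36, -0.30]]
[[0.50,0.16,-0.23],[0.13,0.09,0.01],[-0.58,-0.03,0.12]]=z @ [[0.45,0.02,-0.89],[0.72,-0.61,0.34],[0.53,0.8,0.29]]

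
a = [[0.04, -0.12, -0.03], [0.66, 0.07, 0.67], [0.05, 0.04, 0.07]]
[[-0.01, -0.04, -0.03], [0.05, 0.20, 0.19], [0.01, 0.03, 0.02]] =a @ [[0.19, 0.19, -0.13], [0.19, 0.36, 0.08], [-0.13, 0.08, 0.4]]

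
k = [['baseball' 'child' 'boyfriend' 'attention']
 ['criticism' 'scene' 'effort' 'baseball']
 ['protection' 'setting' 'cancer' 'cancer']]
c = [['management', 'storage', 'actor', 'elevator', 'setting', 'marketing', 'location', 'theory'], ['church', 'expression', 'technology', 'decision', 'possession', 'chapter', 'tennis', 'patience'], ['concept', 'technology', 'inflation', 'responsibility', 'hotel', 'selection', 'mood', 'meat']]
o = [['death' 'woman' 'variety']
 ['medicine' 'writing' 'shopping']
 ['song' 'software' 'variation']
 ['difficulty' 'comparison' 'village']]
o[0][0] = 'death'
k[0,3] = 'attention'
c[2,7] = 'meat'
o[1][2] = 'shopping'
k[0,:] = ['baseball', 'child', 'boyfriend', 'attention']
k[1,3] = 'baseball'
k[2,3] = 'cancer'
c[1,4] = 'possession'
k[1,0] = 'criticism'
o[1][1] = 'writing'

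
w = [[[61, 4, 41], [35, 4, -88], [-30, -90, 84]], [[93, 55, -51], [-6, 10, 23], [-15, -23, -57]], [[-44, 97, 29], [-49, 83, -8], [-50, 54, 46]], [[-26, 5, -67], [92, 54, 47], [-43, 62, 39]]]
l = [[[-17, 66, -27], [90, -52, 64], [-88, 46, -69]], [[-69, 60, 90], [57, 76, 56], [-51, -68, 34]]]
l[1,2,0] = -51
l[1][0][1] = 60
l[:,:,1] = [[66, -52, 46], [60, 76, -68]]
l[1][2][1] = -68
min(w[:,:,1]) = -90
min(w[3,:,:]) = -67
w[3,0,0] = -26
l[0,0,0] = -17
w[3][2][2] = 39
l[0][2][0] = -88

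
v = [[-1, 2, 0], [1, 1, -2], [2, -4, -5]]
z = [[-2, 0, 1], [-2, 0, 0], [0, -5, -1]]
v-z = [[1, 2, -1], [3, 1, -2], [2, 1, -4]]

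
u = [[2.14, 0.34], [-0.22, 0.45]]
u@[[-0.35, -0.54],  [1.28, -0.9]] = [[-0.31, -1.46], [0.65, -0.29]]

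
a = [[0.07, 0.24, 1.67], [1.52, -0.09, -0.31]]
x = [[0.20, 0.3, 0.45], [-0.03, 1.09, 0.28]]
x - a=[[0.13, 0.06, -1.22], [-1.55, 1.18, 0.59]]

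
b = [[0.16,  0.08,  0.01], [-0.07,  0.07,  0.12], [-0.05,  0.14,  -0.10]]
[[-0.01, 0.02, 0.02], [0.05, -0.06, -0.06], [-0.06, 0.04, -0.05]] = b@[[-0.04, 0.13, 0.28], [-0.14, 0.01, -0.34], [0.45, -0.46, -0.11]]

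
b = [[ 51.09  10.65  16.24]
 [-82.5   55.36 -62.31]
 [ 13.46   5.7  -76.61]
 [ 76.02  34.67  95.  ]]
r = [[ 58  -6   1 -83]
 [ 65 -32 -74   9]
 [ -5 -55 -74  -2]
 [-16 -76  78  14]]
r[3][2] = 78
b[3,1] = 34.67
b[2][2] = -76.61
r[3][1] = -76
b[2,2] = -76.61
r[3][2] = 78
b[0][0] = 51.09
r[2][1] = -55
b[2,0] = 13.46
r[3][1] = -76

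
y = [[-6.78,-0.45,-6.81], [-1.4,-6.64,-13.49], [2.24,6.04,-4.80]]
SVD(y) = [[0.48, -0.04, -0.88], [0.87, 0.15, 0.47], [0.12, -0.99, 0.1]] @ diag([16.962168193312657, 7.861475803780231, 5.966401626470554]) @ [[-0.25, -0.31, -0.92], [-0.28, -0.88, 0.38], [0.93, -0.35, -0.13]]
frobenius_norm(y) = 19.62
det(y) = -795.61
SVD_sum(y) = [[-1.99, -2.52, -7.39], [-3.65, -4.63, -13.57], [-0.48, -0.61, -1.8]] + [[0.08, 0.25, -0.11], [-0.33, -1.05, 0.45], [2.15, 6.87, -2.92]] + [[-4.87,1.82,0.69], [2.58,-0.96,-0.36], [0.57,-0.21,-0.08]]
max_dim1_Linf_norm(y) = 13.49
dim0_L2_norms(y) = [7.28, 8.99, 15.86]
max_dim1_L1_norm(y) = 21.53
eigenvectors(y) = [[-0.94+0.00j, 0.38+0.01j, (0.38-0.01j)],[0.33+0.00j, 0.75+0.00j, (0.75-0j)],[(0.08+0j), -0.07-0.54j, (-0.07+0.54j)]]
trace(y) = -18.22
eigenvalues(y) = [(-6.02+0j), (-6.1+9.74j), (-6.1-9.74j)]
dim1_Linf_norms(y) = [6.81, 13.49, 6.04]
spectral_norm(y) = 16.96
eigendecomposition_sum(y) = [[-5.12+0.00j, 2.58-0.00j, (-0.12+0j)], [(1.81-0j), -0.91+0.00j, 0.04-0.00j], [0.45-0.00j, -0.23+0.00j, (0.01-0j)]] + [[(-0.83+0.49j), (-1.51+1.95j), (-3.35-2.23j)], [(-1.6+1.03j), -2.87+3.96j, (-6.77-4.19j)], [(0.9+1.07j), (3.13+1.71j), (-2.41+5.29j)]] + [[(-0.83-0.49j), -1.51-1.95j, -3.35+2.23j], [-1.60-1.03j, (-2.87-3.96j), (-6.77+4.19j)], [(0.9-1.07j), 3.13-1.71j, -2.41-5.29j]]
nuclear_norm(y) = 30.79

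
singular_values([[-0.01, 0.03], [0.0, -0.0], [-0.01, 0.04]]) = [0.05, 0.0]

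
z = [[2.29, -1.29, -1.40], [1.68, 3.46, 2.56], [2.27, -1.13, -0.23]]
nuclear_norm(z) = 9.04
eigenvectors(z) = [[(0.28-0.33j), (0.28+0.33j), (0.01+0j)],  [(-0.76+0j), -0.76-0.00j, -0.73+0.00j],  [0.18-0.46j, (0.18+0.46j), (0.68+0j)]]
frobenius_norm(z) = 6.06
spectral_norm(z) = 4.81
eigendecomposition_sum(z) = [[(1.16+1.16j),  -0.64+0.65j,  (-0.71+0.66j)], [(0.24-2.89j),  1.61+0.13j,  (1.71+0.2j)], [1.70+0.82j,  -0.45+0.95j,  (-0.52+0.99j)]] + [[1.16-1.16j, -0.64-0.65j, -0.71-0.66j], [0.24+2.89j, 1.61-0.13j, (1.71-0.2j)], [(1.7-0.82j), (-0.45-0.95j), (-0.52-0.99j)]] + [[-0.02+0.00j, (-0+0j), 0.02-0.00j], [1.21-0.00j, 0.24-0.00j, (-0.85+0j)], [-1.13+0.00j, -0.23+0.00j, (0.8-0j)]]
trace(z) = 5.52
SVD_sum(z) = [[-0.1, -1.39, -1.04], [0.26, 3.51, 2.64], [-0.05, -0.72, -0.54]] + [[2.38, -0.14, -0.04],[1.42, -0.09, -0.02],[2.33, -0.14, -0.04]] + [[0.01,  0.24,  -0.32], [0.00,  0.04,  -0.05], [-0.01,  -0.27,  0.36]]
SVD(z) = [[0.36, 0.66, -0.66], [-0.91, 0.39, -0.11], [0.19, 0.64, 0.74]] @ diag([4.811268697381298, 3.63205738476451, 0.5986256554612722]) @ [[-0.06,-0.80,-0.60], [1.0,-0.06,-0.02], [-0.02,-0.60,0.8]]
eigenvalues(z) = [(2.25+2.28j), (2.25-2.28j), (1.02+0j)]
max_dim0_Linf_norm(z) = 3.46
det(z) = 10.46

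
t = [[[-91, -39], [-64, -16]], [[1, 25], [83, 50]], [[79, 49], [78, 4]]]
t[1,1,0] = 83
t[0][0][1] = -39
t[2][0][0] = 79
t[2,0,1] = 49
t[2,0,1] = 49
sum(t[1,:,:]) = 159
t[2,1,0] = 78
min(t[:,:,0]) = -91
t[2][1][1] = 4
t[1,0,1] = 25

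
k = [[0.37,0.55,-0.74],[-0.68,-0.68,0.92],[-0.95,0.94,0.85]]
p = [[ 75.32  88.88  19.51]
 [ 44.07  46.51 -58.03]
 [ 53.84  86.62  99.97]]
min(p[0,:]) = 19.51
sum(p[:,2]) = 61.45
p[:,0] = [75.32, 44.07, 53.84]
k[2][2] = 0.849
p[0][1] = 88.88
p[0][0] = 75.32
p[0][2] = 19.51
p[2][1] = 86.62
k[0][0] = 0.373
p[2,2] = 99.97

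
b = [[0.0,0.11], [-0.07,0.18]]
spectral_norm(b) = 0.22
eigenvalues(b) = [0.07, 0.11]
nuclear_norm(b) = 0.25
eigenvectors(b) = [[-0.84, -0.71], [-0.54, -0.71]]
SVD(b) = [[0.48, 0.88],[0.88, -0.48]] @ diag([0.21947466518650743, 0.03508377604064968]) @ [[-0.28, 0.96],[0.96, 0.28]]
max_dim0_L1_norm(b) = 0.29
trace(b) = 0.18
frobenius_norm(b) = 0.22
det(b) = 0.01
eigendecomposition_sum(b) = [[0.19, -0.19], [0.12, -0.12]] + [[-0.19, 0.3], [-0.19, 0.3]]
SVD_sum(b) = [[-0.03, 0.10], [-0.05, 0.18]] + [[0.03, 0.01], [-0.02, -0.0]]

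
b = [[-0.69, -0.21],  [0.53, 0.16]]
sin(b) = [[-0.66,-0.2], [0.51,0.15]]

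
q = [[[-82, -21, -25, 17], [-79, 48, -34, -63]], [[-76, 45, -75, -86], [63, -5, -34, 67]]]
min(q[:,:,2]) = -75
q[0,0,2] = -25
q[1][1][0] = 63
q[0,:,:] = [[-82, -21, -25, 17], [-79, 48, -34, -63]]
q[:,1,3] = [-63, 67]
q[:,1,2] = [-34, -34]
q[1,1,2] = -34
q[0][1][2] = -34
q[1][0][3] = -86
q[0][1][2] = -34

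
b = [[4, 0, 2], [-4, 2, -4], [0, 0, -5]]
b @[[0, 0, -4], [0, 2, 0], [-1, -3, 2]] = [[-2, -6, -12], [4, 16, 8], [5, 15, -10]]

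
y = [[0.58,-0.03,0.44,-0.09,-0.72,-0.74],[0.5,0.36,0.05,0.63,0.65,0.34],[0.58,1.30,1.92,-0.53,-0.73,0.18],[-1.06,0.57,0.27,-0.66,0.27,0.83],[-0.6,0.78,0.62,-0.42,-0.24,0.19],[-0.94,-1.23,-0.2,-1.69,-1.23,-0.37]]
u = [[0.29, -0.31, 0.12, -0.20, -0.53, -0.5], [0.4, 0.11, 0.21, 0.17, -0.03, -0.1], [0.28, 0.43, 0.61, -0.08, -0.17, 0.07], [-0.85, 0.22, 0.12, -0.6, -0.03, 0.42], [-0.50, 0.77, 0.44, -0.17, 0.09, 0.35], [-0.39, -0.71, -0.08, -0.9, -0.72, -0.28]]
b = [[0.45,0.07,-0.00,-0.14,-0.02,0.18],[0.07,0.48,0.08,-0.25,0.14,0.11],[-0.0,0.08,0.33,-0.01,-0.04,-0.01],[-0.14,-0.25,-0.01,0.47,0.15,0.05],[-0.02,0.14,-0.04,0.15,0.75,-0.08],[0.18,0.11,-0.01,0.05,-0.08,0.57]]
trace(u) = 0.22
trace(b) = 3.05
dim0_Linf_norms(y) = [1.06, 1.3, 1.92, 1.69, 1.23, 0.83]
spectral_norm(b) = 0.88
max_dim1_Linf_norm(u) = 0.9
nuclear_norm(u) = 4.46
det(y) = -0.00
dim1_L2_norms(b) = [0.51, 0.58, 0.34, 0.57, 0.78, 0.62]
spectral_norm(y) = 2.92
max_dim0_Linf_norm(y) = 1.92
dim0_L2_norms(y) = [1.81, 2.07, 2.09, 2.04, 1.77, 1.25]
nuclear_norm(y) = 8.31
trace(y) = 1.59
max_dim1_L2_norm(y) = 2.63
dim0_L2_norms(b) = [0.51, 0.58, 0.34, 0.57, 0.78, 0.62]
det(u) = 0.00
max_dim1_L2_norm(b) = 0.78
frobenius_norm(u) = 2.51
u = b @ y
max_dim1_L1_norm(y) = 5.66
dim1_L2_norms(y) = [1.27, 1.15, 2.56, 1.65, 1.27, 2.63]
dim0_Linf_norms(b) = [0.45, 0.48, 0.33, 0.47, 0.75, 0.57]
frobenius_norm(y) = 4.56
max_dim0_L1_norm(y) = 4.27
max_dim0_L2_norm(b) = 0.78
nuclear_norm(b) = 3.05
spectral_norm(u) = 1.67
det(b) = 0.00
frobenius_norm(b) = 1.43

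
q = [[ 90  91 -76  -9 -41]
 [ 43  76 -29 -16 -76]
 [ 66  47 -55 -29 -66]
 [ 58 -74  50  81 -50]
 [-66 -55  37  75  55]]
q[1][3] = -16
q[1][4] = -76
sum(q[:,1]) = 85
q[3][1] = -74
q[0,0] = 90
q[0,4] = -41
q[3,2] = 50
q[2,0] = 66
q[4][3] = 75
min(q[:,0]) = -66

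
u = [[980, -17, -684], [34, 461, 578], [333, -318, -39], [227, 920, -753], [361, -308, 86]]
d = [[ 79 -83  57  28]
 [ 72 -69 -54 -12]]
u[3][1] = 920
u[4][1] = -308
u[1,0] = 34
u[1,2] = 578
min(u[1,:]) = 34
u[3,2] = -753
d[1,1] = -69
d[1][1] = -69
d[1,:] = [72, -69, -54, -12]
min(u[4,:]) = -308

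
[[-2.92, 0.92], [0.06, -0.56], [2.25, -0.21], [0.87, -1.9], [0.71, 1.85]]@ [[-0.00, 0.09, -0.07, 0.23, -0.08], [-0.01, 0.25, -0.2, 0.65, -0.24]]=[[-0.01, -0.03, 0.02, -0.07, 0.01], [0.01, -0.13, 0.11, -0.35, 0.13], [0.0, 0.15, -0.12, 0.38, -0.13], [0.02, -0.40, 0.32, -1.03, 0.39], [-0.02, 0.53, -0.42, 1.37, -0.5]]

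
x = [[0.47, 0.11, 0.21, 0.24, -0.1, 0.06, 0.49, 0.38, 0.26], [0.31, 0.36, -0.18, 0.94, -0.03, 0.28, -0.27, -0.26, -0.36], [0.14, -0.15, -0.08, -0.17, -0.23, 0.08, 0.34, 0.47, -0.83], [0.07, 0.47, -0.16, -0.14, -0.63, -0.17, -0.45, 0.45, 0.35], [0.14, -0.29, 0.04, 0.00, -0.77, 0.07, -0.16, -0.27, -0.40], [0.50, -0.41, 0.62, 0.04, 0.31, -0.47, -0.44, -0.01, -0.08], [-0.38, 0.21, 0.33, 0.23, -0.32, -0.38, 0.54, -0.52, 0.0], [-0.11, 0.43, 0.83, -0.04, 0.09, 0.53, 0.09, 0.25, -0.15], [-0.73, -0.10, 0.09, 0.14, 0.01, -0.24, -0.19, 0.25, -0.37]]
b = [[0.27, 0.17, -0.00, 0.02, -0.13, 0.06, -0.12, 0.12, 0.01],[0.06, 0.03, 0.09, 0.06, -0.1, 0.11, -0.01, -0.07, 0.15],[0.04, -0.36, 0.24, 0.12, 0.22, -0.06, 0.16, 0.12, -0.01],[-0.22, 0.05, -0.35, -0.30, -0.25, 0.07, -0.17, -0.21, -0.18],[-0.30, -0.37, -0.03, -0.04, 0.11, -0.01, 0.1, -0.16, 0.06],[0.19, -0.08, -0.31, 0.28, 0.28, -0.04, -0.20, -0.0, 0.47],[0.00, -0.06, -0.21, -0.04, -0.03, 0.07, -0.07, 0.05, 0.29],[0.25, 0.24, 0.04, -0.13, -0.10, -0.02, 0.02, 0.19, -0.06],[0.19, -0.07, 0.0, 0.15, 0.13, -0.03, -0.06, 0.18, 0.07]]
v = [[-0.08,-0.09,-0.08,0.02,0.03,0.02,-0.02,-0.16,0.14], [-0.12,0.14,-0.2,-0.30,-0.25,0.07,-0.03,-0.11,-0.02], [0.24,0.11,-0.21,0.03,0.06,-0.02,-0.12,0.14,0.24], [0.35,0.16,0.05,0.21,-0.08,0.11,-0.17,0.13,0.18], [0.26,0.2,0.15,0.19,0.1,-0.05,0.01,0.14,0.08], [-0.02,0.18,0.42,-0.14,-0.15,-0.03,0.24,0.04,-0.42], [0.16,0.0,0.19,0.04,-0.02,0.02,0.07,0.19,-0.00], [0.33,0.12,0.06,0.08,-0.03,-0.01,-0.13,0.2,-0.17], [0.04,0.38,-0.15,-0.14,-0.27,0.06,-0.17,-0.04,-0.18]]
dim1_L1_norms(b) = [0.9, 0.68, 1.33, 1.8, 1.18, 1.85, 0.82, 1.05, 0.88]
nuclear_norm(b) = 3.30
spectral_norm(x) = 1.29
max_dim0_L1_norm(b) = 1.52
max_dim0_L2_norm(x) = 1.16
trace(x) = -0.21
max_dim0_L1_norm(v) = 1.6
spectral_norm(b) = 0.92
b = x @ v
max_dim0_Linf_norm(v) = 0.42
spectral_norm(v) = 0.89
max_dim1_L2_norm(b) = 0.75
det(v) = -0.00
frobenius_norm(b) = 1.50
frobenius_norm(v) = 1.47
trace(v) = 0.22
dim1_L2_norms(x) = [0.89, 1.22, 1.08, 1.11, 0.98, 1.15, 1.08, 1.13, 0.93]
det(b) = -0.00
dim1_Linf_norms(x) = [0.49, 0.94, 0.83, 0.63, 0.77, 0.62, 0.54, 0.83, 0.73]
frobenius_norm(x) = 3.20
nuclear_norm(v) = 3.20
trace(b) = 0.50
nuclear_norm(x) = 9.21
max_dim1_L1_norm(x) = 2.99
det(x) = 0.65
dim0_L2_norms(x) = [1.14, 0.94, 1.14, 1.03, 1.12, 0.91, 1.09, 1.05, 1.16]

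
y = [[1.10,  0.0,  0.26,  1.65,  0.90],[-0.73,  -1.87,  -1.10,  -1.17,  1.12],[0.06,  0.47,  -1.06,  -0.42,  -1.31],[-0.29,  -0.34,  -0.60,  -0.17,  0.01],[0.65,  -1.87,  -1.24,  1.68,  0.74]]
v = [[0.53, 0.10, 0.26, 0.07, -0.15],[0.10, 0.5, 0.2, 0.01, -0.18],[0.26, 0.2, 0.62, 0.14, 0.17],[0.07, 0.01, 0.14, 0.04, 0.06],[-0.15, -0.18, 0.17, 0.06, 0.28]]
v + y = [[1.63, 0.1, 0.52, 1.72, 0.75], [-0.63, -1.37, -0.9, -1.16, 0.94], [0.32, 0.67, -0.44, -0.28, -1.14], [-0.22, -0.33, -0.46, -0.13, 0.07], [0.50, -2.05, -1.07, 1.74, 1.02]]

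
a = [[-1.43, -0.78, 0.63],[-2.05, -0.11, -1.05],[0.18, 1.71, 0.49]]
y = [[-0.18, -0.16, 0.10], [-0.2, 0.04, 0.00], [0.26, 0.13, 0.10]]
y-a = [[1.25, 0.62, -0.53],  [1.85, 0.15, 1.05],  [0.08, -1.58, -0.39]]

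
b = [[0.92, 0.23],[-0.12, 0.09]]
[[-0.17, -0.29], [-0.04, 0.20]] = b @ [[-0.05, -0.64], [-0.55, 1.32]]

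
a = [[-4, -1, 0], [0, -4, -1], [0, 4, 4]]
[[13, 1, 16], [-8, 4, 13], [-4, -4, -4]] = a@[[-4, 0, -3], [3, -1, -4], [-4, 0, 3]]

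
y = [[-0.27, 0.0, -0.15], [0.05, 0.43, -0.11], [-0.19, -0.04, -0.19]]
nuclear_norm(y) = 0.92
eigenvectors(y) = [[-0.74, 0.57, 0.01], [-0.04, -0.23, 1.0], [-0.67, -0.79, -0.07]]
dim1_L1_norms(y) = [0.42, 0.59, 0.42]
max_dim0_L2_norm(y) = 0.43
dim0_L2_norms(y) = [0.33, 0.43, 0.27]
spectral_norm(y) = 0.45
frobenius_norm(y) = 0.61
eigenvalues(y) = [-0.4, -0.06, 0.44]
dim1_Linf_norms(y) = [0.27, 0.43, 0.19]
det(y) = 0.01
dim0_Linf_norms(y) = [0.27, 0.43, 0.19]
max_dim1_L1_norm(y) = 0.59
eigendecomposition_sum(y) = [[-0.25, -0.01, -0.18], [-0.01, -0.0, -0.01], [-0.22, -0.01, -0.16]] + [[-0.02,0.00,0.03], [0.01,-0.00,-0.01], [0.03,-0.00,-0.04]] + [[0.0, 0.01, -0.00], [0.05, 0.43, -0.09], [-0.00, -0.03, 0.01]]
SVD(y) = [[-0.01,-0.75,-0.66],  [1.0,-0.04,0.03],  [-0.05,-0.66,0.75]] @ diag([0.44696250075503885, 0.40627283133633635, 0.06218447906639266]) @ [[0.14, 0.97, -0.22], [0.8, 0.02, 0.6], [0.58, -0.26, -0.77]]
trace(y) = -0.03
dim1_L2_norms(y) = [0.31, 0.45, 0.27]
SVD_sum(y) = [[-0.00, -0.01, 0.00], [0.06, 0.43, -0.1], [-0.0, -0.02, 0.01]] + [[-0.25, -0.01, -0.18],[-0.01, -0.00, -0.01],[-0.21, -0.0, -0.16]] + [[-0.02, 0.01, 0.03], [0.00, -0.00, -0.0], [0.03, -0.01, -0.04]]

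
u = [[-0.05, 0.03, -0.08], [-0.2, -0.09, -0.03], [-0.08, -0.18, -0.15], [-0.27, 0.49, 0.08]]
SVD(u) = [[-0.05, -0.23, -0.63],  [0.01, -0.72, 0.62],  [0.27, -0.63, -0.46],  [-0.96, -0.17, -0.09]] @ diag([0.5851982666199259, 0.2932793732308688, 0.1050247493800527]) @ [[0.41, -0.89, -0.19], [0.86, 0.30, 0.41], [-0.31, -0.33, 0.89]]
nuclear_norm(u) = 0.98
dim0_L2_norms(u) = [0.35, 0.53, 0.19]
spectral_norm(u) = 0.59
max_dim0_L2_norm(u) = 0.53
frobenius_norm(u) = 0.66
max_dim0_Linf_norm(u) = 0.49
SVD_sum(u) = [[-0.01, 0.03, 0.01],[0.0, -0.00, -0.00],[0.06, -0.14, -0.03],[-0.23, 0.5, 0.11]] + [[-0.06, -0.02, -0.03], [-0.18, -0.06, -0.09], [-0.16, -0.06, -0.08], [-0.04, -0.02, -0.02]] + [[0.02,0.02,-0.06], [-0.02,-0.02,0.06], [0.01,0.02,-0.04], [0.0,0.0,-0.01]]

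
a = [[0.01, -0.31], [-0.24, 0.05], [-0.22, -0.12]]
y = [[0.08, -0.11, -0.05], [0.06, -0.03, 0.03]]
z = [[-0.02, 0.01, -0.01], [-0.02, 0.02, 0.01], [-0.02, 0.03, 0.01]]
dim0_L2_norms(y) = [0.1, 0.11, 0.06]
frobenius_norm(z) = 0.05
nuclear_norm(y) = 0.21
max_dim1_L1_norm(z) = 0.06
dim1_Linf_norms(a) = [0.31, 0.24, 0.22]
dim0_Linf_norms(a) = [0.24, 0.31]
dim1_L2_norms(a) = [0.31, 0.25, 0.25]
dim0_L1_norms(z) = [0.06, 0.06, 0.03]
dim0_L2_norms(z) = [0.03, 0.04, 0.02]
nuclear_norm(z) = 0.07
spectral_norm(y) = 0.15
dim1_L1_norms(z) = [0.04, 0.05, 0.06]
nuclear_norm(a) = 0.66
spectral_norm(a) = 0.35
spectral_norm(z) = 0.05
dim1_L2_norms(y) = [0.14, 0.07]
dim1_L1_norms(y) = [0.24, 0.12]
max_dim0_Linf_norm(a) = 0.31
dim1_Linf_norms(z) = [0.02, 0.02, 0.03]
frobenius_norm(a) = 0.47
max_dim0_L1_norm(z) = 0.06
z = a @ y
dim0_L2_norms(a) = [0.33, 0.34]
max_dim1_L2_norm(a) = 0.31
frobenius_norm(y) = 0.16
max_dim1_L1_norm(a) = 0.34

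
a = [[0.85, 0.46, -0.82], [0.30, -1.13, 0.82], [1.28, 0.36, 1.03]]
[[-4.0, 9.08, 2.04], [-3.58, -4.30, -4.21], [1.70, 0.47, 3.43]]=a @ [[-3.52, 4.69, 0.75],[5.27, 0.92, 4.52],[4.18, -5.69, 0.82]]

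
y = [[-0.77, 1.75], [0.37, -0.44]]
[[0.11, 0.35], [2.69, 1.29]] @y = [[0.04, 0.04], [-1.59, 4.14]]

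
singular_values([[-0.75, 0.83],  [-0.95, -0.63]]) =[1.21, 1.04]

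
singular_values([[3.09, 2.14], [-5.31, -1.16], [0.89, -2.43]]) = [6.5, 2.85]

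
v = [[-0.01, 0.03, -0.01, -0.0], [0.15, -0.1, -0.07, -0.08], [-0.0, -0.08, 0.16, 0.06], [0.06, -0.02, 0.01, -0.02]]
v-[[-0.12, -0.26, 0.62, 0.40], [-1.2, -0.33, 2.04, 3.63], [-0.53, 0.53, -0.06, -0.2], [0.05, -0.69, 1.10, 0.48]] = [[0.11, 0.29, -0.63, -0.4], [1.35, 0.23, -2.11, -3.71], [0.53, -0.61, 0.22, 0.26], [0.01, 0.67, -1.09, -0.5]]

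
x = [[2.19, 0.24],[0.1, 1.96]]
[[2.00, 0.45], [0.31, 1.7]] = x @ [[0.9, 0.11],[0.11, 0.86]]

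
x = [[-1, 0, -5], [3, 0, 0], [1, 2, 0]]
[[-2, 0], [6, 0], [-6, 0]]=x@[[2, 0], [-4, 0], [0, 0]]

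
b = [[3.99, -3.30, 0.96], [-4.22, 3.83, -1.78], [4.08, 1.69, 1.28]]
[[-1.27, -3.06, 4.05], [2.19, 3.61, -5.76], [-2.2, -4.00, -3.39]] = b@[[-0.13, -0.75, -0.57], [-0.11, -0.14, -1.56], [-1.16, -0.55, 1.23]]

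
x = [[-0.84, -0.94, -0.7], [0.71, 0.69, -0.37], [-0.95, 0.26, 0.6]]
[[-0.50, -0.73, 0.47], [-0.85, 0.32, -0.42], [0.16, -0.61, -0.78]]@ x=[[-0.54, 0.09, 0.90], [1.34, 0.91, 0.22], [0.17, -0.77, -0.35]]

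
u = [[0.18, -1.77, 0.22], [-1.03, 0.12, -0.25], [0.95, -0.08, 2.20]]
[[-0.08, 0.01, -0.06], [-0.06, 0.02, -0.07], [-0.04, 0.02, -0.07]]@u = [[-0.08, 0.15, -0.15], [-0.10, 0.11, -0.17], [-0.09, 0.08, -0.17]]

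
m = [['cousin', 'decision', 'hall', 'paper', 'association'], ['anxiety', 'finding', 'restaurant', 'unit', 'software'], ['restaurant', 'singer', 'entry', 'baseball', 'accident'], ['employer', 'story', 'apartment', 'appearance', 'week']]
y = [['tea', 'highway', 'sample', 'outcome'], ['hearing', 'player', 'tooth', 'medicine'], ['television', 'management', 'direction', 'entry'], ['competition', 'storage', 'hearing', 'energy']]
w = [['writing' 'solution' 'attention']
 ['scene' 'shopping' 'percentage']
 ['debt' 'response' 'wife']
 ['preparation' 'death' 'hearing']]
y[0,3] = 'outcome'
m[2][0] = 'restaurant'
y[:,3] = ['outcome', 'medicine', 'entry', 'energy']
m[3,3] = 'appearance'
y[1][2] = 'tooth'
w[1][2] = 'percentage'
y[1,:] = ['hearing', 'player', 'tooth', 'medicine']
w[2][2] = 'wife'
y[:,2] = ['sample', 'tooth', 'direction', 'hearing']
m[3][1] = 'story'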